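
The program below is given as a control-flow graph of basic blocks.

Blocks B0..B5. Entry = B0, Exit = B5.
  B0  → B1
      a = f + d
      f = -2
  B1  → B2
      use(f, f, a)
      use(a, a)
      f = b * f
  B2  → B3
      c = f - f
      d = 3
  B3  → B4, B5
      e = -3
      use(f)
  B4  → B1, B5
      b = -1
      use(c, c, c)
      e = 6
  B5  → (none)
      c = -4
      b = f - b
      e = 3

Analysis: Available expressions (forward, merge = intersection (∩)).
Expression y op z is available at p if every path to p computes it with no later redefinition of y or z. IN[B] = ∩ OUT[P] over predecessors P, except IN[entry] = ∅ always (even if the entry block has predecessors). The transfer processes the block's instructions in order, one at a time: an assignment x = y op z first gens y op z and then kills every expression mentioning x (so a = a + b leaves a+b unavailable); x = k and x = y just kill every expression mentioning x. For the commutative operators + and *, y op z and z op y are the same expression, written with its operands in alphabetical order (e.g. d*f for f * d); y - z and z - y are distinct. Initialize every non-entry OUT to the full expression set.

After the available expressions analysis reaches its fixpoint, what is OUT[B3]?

Answer: {f-f}

Trace:
Fixpoint table:
  B0:   IN={}   OUT={}
  B1:   IN={}   OUT={}
  B2:   IN={}   OUT={f-f}
  B3:   IN={f-f}   OUT={f-f}
  B4:   IN={f-f}   OUT={f-f}
  B5:   IN={f-f}   OUT={f-f}

Merge at B3: IN[B3] = OUT[B2] = {f-f}
Applying B3's transfer function to that IN value gives OUT[B3] (row B3 above).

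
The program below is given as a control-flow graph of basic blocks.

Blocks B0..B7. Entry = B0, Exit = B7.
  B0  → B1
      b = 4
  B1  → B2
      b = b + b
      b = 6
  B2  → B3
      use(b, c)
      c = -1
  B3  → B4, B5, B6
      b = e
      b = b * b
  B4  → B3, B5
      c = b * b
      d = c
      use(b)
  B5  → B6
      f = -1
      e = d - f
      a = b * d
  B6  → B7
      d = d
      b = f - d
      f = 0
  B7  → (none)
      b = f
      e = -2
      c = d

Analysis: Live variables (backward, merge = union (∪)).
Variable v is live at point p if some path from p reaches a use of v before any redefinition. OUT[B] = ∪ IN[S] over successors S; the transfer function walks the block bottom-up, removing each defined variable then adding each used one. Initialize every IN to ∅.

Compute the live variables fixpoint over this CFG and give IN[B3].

Answer: {d, e, f}

Trace:
Fixpoint table:
  B0:  IN={c, d, e, f}  OUT={b, c, d, e, f}
  B1:  IN={b, c, d, e, f}  OUT={b, c, d, e, f}
  B2:  IN={b, c, d, e, f}  OUT={d, e, f}
  B3:  IN={d, e, f}  OUT={b, d, e, f}
  B4:  IN={b, e, f}  OUT={b, d, e, f}
  B5:  IN={b, d}  OUT={d, f}
  B6:  IN={d, f}  OUT={d, f}
  B7:  IN={d, f}  OUT={}

Merge at B3: OUT[B3] = IN[B4] ⊔ IN[B5] ⊔ IN[B6] = {b, d, e, f}
Applying B3's transfer function to that OUT value gives IN[B3] (row B3 above).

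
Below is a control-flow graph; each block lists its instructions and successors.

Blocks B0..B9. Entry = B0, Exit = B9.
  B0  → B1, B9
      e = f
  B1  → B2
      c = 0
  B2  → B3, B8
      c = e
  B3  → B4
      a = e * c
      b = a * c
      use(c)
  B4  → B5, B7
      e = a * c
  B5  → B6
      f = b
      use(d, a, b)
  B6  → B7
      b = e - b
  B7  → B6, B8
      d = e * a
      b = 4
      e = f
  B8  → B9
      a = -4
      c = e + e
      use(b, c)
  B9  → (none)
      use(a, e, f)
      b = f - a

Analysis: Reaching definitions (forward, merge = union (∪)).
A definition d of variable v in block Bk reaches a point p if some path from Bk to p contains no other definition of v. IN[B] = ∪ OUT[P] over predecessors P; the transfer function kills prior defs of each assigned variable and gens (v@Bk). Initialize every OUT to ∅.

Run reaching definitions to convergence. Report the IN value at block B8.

Per-block solution:
  B0:  IN={}  OUT={e@B0}
  B1:  IN={e@B0}  OUT={c@B1, e@B0}
  B2:  IN={c@B1, e@B0}  OUT={c@B2, e@B0}
  B3:  IN={c@B2, e@B0}  OUT={a@B3, b@B3, c@B2, e@B0}
  B4:  IN={a@B3, b@B3, c@B2, e@B0}  OUT={a@B3, b@B3, c@B2, e@B4}
  B5:  IN={a@B3, b@B3, c@B2, e@B4}  OUT={a@B3, b@B3, c@B2, e@B4, f@B5}
  B6:  IN={a@B3, b@B3, b@B7, c@B2, d@B7, e@B4, e@B7, f@B5}  OUT={a@B3, b@B6, c@B2, d@B7, e@B4, e@B7, f@B5}
  B7:  IN={a@B3, b@B3, b@B6, c@B2, d@B7, e@B4, e@B7, f@B5}  OUT={a@B3, b@B7, c@B2, d@B7, e@B7, f@B5}
  B8:  IN={a@B3, b@B7, c@B2, d@B7, e@B0, e@B7, f@B5}  OUT={a@B8, b@B7, c@B8, d@B7, e@B0, e@B7, f@B5}
  B9:  IN={a@B8, b@B7, c@B8, d@B7, e@B0, e@B7, f@B5}  OUT={a@B8, b@B9, c@B8, d@B7, e@B0, e@B7, f@B5}

Merge at B8: IN[B8] = OUT[B2] ⊔ OUT[B7] = {a@B3, b@B7, c@B2, d@B7, e@B0, e@B7, f@B5}

Answer: {a@B3, b@B7, c@B2, d@B7, e@B0, e@B7, f@B5}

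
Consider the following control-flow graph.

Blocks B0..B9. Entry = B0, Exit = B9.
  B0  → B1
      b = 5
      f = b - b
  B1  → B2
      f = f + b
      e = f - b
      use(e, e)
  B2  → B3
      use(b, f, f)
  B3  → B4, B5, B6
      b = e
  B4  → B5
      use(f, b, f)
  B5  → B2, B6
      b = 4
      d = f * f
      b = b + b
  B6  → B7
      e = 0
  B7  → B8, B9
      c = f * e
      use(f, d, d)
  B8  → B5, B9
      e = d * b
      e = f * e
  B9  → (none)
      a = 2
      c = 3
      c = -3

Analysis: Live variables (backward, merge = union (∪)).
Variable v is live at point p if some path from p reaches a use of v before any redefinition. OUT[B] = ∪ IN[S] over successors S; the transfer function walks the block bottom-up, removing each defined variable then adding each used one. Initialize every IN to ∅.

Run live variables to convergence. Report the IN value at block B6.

Converged values:
  B0: | IN={d} | OUT={b, d, f}
  B1: | IN={b, d, f} | OUT={b, d, e, f}
  B2: | IN={b, d, e, f} | OUT={d, e, f}
  B3: | IN={d, e, f} | OUT={b, d, e, f}
  B4: | IN={b, e, f} | OUT={e, f}
  B5: | IN={e, f} | OUT={b, d, e, f}
  B6: | IN={b, d, f} | OUT={b, d, e, f}
  B7: | IN={b, d, e, f} | OUT={b, d, f}
  B8: | IN={b, d, f} | OUT={e, f}
  B9: | IN={} | OUT={}

Merge at B6: OUT[B6] = IN[B7] = {b, d, e, f}
Applying B6's transfer function to that OUT value gives IN[B6] (row B6 above).

Answer: {b, d, f}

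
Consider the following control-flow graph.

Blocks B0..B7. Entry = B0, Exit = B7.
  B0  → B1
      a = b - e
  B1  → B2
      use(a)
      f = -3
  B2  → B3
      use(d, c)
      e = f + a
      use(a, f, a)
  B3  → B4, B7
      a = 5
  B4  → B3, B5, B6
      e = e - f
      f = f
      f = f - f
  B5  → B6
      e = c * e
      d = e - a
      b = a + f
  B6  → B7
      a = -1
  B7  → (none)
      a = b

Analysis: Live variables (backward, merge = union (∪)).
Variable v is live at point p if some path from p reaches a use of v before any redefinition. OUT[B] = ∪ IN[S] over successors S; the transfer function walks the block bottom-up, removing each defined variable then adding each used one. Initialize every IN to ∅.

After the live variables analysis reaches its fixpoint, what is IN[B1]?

Answer: {a, b, c, d}

Working:
Converged values:
  B0:  IN={b, c, d, e}  OUT={a, b, c, d}
  B1:  IN={a, b, c, d}  OUT={a, b, c, d, f}
  B2:  IN={a, b, c, d, f}  OUT={b, c, e, f}
  B3:  IN={b, c, e, f}  OUT={a, b, c, e, f}
  B4:  IN={a, b, c, e, f}  OUT={a, b, c, e, f}
  B5:  IN={a, c, e, f}  OUT={b}
  B6:  IN={b}  OUT={b}
  B7:  IN={b}  OUT={}

Merge at B1: OUT[B1] = IN[B2] = {a, b, c, d, f}
Applying B1's transfer function to that OUT value gives IN[B1] (row B1 above).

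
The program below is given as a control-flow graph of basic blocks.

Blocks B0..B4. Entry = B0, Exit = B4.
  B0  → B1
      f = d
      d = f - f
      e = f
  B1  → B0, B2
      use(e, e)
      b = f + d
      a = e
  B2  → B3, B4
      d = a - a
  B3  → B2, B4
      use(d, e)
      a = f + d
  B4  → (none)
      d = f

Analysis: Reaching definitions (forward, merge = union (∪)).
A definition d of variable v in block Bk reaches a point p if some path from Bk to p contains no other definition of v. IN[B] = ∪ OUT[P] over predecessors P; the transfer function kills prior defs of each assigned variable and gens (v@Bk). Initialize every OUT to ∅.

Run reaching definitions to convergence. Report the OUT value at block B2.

Per-block solution:
  B0: | IN={a@B1, b@B1, d@B0, e@B0, f@B0} | OUT={a@B1, b@B1, d@B0, e@B0, f@B0}
  B1: | IN={a@B1, b@B1, d@B0, e@B0, f@B0} | OUT={a@B1, b@B1, d@B0, e@B0, f@B0}
  B2: | IN={a@B1, a@B3, b@B1, d@B0, d@B2, e@B0, f@B0} | OUT={a@B1, a@B3, b@B1, d@B2, e@B0, f@B0}
  B3: | IN={a@B1, a@B3, b@B1, d@B2, e@B0, f@B0} | OUT={a@B3, b@B1, d@B2, e@B0, f@B0}
  B4: | IN={a@B1, a@B3, b@B1, d@B2, e@B0, f@B0} | OUT={a@B1, a@B3, b@B1, d@B4, e@B0, f@B0}

Merge at B2: IN[B2] = OUT[B1] ⊔ OUT[B3] = {a@B1, a@B3, b@B1, d@B0, d@B2, e@B0, f@B0}
Applying B2's transfer function to that IN value gives OUT[B2] (row B2 above).

Answer: {a@B1, a@B3, b@B1, d@B2, e@B0, f@B0}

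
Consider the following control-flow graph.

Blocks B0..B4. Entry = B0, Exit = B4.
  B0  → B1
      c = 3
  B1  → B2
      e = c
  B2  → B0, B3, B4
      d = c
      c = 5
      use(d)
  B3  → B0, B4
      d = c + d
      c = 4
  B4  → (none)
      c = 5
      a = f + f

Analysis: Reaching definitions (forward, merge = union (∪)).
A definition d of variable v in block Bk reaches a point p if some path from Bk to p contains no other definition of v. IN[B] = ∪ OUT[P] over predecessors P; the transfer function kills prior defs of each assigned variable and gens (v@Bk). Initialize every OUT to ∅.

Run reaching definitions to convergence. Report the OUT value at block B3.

Answer: {c@B3, d@B3, e@B1}

Working:
Converged values:
  B0:  IN={c@B2, c@B3, d@B2, d@B3, e@B1}  OUT={c@B0, d@B2, d@B3, e@B1}
  B1:  IN={c@B0, d@B2, d@B3, e@B1}  OUT={c@B0, d@B2, d@B3, e@B1}
  B2:  IN={c@B0, d@B2, d@B3, e@B1}  OUT={c@B2, d@B2, e@B1}
  B3:  IN={c@B2, d@B2, e@B1}  OUT={c@B3, d@B3, e@B1}
  B4:  IN={c@B2, c@B3, d@B2, d@B3, e@B1}  OUT={a@B4, c@B4, d@B2, d@B3, e@B1}

Merge at B3: IN[B3] = OUT[B2] = {c@B2, d@B2, e@B1}
Applying B3's transfer function to that IN value gives OUT[B3] (row B3 above).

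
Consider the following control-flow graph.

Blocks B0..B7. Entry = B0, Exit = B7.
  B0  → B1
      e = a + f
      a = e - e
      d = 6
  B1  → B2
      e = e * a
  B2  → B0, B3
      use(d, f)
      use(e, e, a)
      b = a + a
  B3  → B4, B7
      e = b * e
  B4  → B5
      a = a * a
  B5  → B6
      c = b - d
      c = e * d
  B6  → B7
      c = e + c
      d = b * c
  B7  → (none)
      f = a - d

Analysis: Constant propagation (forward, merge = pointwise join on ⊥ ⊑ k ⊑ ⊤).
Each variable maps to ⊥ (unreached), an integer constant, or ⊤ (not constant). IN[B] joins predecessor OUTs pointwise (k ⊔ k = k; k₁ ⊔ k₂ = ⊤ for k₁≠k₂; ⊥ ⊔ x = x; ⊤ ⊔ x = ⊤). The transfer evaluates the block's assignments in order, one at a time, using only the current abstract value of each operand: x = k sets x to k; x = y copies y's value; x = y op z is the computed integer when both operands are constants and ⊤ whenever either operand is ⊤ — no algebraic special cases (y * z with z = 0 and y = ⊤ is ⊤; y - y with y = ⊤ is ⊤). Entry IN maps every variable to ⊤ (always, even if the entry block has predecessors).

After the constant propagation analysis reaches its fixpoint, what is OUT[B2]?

Answer: {a: ⊤, b: ⊤, c: ⊤, d: 6, e: ⊤, f: ⊤}

Derivation:
Per-block solution:
  B0: | IN=(all ⊤) | OUT={d:6; rest ⊤}
  B1: | IN={d:6; rest ⊤} | OUT={d:6; rest ⊤}
  B2: | IN={d:6; rest ⊤} | OUT={d:6; rest ⊤}
  B3: | IN={d:6; rest ⊤} | OUT={d:6; rest ⊤}
  B4: | IN={d:6; rest ⊤} | OUT={d:6; rest ⊤}
  B5: | IN={d:6; rest ⊤} | OUT={d:6; rest ⊤}
  B6: | IN={d:6; rest ⊤} | OUT=(all ⊤)
  B7: | IN=(all ⊤) | OUT=(all ⊤)

Merge at B2: IN[B2] = OUT[B1] = {a: ⊤, b: ⊤, c: ⊤, d: 6, e: ⊤, f: ⊤}
Applying B2's transfer function to that IN value gives OUT[B2] (row B2 above).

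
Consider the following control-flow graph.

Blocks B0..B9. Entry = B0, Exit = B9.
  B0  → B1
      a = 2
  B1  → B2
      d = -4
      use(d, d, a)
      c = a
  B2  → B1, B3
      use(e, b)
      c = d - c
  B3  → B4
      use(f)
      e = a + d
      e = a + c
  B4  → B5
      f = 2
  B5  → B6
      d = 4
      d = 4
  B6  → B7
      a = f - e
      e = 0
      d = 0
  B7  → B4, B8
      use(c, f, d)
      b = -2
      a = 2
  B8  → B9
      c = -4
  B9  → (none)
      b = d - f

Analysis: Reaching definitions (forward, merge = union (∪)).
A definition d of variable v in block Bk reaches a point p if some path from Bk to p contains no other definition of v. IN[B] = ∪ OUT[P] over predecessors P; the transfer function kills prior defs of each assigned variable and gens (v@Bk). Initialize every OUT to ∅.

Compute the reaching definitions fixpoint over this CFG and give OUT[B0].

Fixpoint table:
  B0:   IN={}   OUT={a@B0}
  B1:   IN={a@B0, c@B2, d@B1}   OUT={a@B0, c@B1, d@B1}
  B2:   IN={a@B0, c@B1, d@B1}   OUT={a@B0, c@B2, d@B1}
  B3:   IN={a@B0, c@B2, d@B1}   OUT={a@B0, c@B2, d@B1, e@B3}
  B4:   IN={a@B0, a@B7, b@B7, c@B2, d@B1, d@B6, e@B3, e@B6, f@B4}   OUT={a@B0, a@B7, b@B7, c@B2, d@B1, d@B6, e@B3, e@B6, f@B4}
  B5:   IN={a@B0, a@B7, b@B7, c@B2, d@B1, d@B6, e@B3, e@B6, f@B4}   OUT={a@B0, a@B7, b@B7, c@B2, d@B5, e@B3, e@B6, f@B4}
  B6:   IN={a@B0, a@B7, b@B7, c@B2, d@B5, e@B3, e@B6, f@B4}   OUT={a@B6, b@B7, c@B2, d@B6, e@B6, f@B4}
  B7:   IN={a@B6, b@B7, c@B2, d@B6, e@B6, f@B4}   OUT={a@B7, b@B7, c@B2, d@B6, e@B6, f@B4}
  B8:   IN={a@B7, b@B7, c@B2, d@B6, e@B6, f@B4}   OUT={a@B7, b@B7, c@B8, d@B6, e@B6, f@B4}
  B9:   IN={a@B7, b@B7, c@B8, d@B6, e@B6, f@B4}   OUT={a@B7, b@B9, c@B8, d@B6, e@B6, f@B4}

B0 is the boundary node: IN[B0] = {}
Applying B0's transfer function to that IN value gives OUT[B0] (row B0 above).

Answer: {a@B0}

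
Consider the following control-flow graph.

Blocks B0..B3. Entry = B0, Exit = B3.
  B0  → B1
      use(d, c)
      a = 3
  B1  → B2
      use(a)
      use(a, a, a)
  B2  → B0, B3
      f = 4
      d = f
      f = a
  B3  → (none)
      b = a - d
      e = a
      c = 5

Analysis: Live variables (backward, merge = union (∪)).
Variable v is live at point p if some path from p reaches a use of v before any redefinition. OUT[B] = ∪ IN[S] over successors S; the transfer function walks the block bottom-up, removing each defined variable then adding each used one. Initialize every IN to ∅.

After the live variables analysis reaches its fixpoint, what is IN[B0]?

Answer: {c, d}

Working:
Converged values:
  B0:  IN={c, d}  OUT={a, c}
  B1:  IN={a, c}  OUT={a, c}
  B2:  IN={a, c}  OUT={a, c, d}
  B3:  IN={a, d}  OUT={}

Merge at B0: OUT[B0] = IN[B1] = {a, c}
Applying B0's transfer function to that OUT value gives IN[B0] (row B0 above).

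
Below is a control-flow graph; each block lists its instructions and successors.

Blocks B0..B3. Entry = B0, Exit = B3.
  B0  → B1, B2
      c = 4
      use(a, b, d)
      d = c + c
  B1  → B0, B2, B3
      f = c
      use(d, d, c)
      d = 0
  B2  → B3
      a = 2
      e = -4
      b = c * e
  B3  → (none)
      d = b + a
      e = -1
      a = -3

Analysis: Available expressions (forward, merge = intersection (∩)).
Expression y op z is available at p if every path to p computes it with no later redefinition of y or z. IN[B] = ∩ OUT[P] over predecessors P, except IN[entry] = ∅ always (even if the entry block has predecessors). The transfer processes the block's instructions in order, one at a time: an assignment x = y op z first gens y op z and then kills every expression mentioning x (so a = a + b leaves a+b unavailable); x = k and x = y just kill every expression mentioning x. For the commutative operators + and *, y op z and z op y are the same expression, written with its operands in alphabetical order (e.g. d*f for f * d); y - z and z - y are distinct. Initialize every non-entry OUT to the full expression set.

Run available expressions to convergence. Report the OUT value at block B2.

Answer: {c*e, c+c}

Working:
Fixpoint table:
  B0:  IN={}  OUT={c+c}
  B1:  IN={c+c}  OUT={c+c}
  B2:  IN={c+c}  OUT={c*e, c+c}
  B3:  IN={c+c}  OUT={c+c}

Merge at B2: IN[B2] = OUT[B0] ∩ OUT[B1] = {c+c}
Applying B2's transfer function to that IN value gives OUT[B2] (row B2 above).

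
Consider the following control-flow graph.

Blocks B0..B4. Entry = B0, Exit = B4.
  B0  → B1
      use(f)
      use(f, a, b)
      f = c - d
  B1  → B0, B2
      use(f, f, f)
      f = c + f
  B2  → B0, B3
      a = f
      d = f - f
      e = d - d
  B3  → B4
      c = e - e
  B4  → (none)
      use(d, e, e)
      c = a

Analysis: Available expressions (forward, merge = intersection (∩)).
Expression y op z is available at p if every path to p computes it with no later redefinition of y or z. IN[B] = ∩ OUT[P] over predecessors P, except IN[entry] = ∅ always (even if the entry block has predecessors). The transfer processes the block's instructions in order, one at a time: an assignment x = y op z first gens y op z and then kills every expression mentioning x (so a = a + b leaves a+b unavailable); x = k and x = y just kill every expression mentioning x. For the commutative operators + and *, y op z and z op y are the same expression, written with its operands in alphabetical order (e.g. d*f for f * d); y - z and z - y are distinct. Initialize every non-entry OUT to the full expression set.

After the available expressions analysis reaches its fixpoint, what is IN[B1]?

Answer: {c-d}

Working:
Converged values:
  B0:  IN={}  OUT={c-d}
  B1:  IN={c-d}  OUT={c-d}
  B2:  IN={c-d}  OUT={d-d, f-f}
  B3:  IN={d-d, f-f}  OUT={d-d, e-e, f-f}
  B4:  IN={d-d, e-e, f-f}  OUT={d-d, e-e, f-f}

Merge at B1: IN[B1] = OUT[B0] = {c-d}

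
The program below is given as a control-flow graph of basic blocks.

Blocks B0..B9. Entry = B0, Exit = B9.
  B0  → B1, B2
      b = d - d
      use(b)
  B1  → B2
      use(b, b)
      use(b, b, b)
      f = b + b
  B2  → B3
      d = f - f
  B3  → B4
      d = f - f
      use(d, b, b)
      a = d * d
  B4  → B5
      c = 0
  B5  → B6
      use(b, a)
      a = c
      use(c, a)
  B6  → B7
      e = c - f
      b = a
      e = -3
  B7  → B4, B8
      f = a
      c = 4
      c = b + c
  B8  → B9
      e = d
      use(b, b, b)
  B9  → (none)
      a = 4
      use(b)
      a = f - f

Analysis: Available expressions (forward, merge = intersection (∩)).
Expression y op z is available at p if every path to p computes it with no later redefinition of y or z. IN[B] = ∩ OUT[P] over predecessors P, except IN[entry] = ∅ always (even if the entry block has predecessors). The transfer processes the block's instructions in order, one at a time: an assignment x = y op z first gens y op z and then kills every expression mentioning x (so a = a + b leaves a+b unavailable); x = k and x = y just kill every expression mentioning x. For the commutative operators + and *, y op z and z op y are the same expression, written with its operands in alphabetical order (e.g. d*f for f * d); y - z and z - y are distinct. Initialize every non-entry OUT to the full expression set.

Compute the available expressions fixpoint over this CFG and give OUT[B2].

Converged values:
  B0:   IN={}   OUT={d-d}
  B1:   IN={d-d}   OUT={b+b, d-d}
  B2:   IN={d-d}   OUT={f-f}
  B3:   IN={f-f}   OUT={d*d, f-f}
  B4:   IN={d*d}   OUT={d*d}
  B5:   IN={d*d}   OUT={d*d}
  B6:   IN={d*d}   OUT={c-f, d*d}
  B7:   IN={c-f, d*d}   OUT={d*d}
  B8:   IN={d*d}   OUT={d*d}
  B9:   IN={d*d}   OUT={d*d, f-f}

Merge at B2: IN[B2] = OUT[B0] ∩ OUT[B1] = {d-d}
Applying B2's transfer function to that IN value gives OUT[B2] (row B2 above).

Answer: {f-f}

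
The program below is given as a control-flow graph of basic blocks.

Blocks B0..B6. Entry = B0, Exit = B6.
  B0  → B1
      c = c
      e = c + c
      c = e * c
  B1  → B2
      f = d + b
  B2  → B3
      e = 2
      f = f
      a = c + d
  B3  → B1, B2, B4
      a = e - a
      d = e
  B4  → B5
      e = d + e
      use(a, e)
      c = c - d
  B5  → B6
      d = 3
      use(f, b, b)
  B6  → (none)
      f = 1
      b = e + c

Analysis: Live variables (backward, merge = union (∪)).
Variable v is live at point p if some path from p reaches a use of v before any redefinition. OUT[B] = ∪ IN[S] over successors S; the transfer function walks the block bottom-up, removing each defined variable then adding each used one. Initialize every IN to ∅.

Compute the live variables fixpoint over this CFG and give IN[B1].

Converged values:
  B0:   IN={b, c, d}   OUT={b, c, d}
  B1:   IN={b, c, d}   OUT={b, c, d, f}
  B2:   IN={b, c, d, f}   OUT={a, b, c, e, f}
  B3:   IN={a, b, c, e, f}   OUT={a, b, c, d, e, f}
  B4:   IN={a, b, c, d, e, f}   OUT={b, c, e, f}
  B5:   IN={b, c, e, f}   OUT={c, e}
  B6:   IN={c, e}   OUT={}

Merge at B1: OUT[B1] = IN[B2] = {b, c, d, f}
Applying B1's transfer function to that OUT value gives IN[B1] (row B1 above).

Answer: {b, c, d}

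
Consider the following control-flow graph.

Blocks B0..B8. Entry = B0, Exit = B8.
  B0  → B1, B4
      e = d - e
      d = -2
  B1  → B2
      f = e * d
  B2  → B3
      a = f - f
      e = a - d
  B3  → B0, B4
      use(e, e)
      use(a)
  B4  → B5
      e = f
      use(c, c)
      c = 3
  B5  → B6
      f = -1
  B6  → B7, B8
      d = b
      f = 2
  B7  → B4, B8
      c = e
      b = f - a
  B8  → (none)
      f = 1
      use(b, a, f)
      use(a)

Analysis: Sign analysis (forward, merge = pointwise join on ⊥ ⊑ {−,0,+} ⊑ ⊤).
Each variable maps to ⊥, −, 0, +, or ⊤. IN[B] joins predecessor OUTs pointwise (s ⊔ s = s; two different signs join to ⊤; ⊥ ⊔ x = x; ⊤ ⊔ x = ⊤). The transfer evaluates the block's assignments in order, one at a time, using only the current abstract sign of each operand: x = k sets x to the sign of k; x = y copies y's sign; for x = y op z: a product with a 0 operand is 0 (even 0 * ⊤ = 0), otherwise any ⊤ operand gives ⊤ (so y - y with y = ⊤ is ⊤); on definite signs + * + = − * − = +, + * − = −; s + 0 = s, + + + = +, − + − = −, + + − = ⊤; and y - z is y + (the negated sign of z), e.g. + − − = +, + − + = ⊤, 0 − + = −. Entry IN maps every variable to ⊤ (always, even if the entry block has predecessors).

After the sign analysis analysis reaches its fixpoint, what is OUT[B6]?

Converged values:
  B0:  IN=(all ⊤)  OUT={d:-; rest ⊤}
  B1:  IN={d:-; rest ⊤}  OUT={d:-; rest ⊤}
  B2:  IN={d:-; rest ⊤}  OUT={d:-; rest ⊤}
  B3:  IN={d:-; rest ⊤}  OUT={d:-; rest ⊤}
  B4:  IN=(all ⊤)  OUT={c:+; rest ⊤}
  B5:  IN={c:+; rest ⊤}  OUT={c:+, f:-; rest ⊤}
  B6:  IN={c:+, f:-; rest ⊤}  OUT={c:+, f:+; rest ⊤}
  B7:  IN={c:+, f:+; rest ⊤}  OUT={f:+; rest ⊤}
  B8:  IN={f:+; rest ⊤}  OUT={f:+; rest ⊤}

Merge at B6: IN[B6] = OUT[B5] = {a: ⊤, b: ⊤, c: +, d: ⊤, e: ⊤, f: -}
Applying B6's transfer function to that IN value gives OUT[B6] (row B6 above).

Answer: {a: ⊤, b: ⊤, c: +, d: ⊤, e: ⊤, f: +}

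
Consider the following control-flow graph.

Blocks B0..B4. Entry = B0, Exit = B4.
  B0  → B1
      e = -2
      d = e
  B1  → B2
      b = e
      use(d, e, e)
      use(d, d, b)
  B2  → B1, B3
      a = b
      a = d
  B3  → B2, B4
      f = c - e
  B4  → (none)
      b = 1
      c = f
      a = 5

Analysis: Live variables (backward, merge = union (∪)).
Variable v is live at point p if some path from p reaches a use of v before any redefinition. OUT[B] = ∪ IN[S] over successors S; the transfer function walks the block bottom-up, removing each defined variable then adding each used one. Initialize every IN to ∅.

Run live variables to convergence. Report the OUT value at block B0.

Converged values:
  B0: | IN={c} | OUT={c, d, e}
  B1: | IN={c, d, e} | OUT={b, c, d, e}
  B2: | IN={b, c, d, e} | OUT={b, c, d, e}
  B3: | IN={b, c, d, e} | OUT={b, c, d, e, f}
  B4: | IN={f} | OUT={}

Merge at B0: OUT[B0] = IN[B1] = {c, d, e}

Answer: {c, d, e}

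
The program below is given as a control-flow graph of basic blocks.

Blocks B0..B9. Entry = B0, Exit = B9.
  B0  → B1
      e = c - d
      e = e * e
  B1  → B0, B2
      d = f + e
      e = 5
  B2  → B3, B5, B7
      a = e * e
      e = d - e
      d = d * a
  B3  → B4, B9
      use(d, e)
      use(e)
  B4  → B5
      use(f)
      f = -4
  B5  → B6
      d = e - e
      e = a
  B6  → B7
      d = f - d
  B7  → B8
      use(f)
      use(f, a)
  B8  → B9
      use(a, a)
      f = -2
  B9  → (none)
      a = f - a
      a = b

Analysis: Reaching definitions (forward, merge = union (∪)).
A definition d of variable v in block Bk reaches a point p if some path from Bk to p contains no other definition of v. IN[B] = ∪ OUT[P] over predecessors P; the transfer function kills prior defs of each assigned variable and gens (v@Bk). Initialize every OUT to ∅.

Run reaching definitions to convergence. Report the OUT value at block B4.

Converged values:
  B0:  IN={d@B1, e@B1}  OUT={d@B1, e@B0}
  B1:  IN={d@B1, e@B0}  OUT={d@B1, e@B1}
  B2:  IN={d@B1, e@B1}  OUT={a@B2, d@B2, e@B2}
  B3:  IN={a@B2, d@B2, e@B2}  OUT={a@B2, d@B2, e@B2}
  B4:  IN={a@B2, d@B2, e@B2}  OUT={a@B2, d@B2, e@B2, f@B4}
  B5:  IN={a@B2, d@B2, e@B2, f@B4}  OUT={a@B2, d@B5, e@B5, f@B4}
  B6:  IN={a@B2, d@B5, e@B5, f@B4}  OUT={a@B2, d@B6, e@B5, f@B4}
  B7:  IN={a@B2, d@B2, d@B6, e@B2, e@B5, f@B4}  OUT={a@B2, d@B2, d@B6, e@B2, e@B5, f@B4}
  B8:  IN={a@B2, d@B2, d@B6, e@B2, e@B5, f@B4}  OUT={a@B2, d@B2, d@B6, e@B2, e@B5, f@B8}
  B9:  IN={a@B2, d@B2, d@B6, e@B2, e@B5, f@B8}  OUT={a@B9, d@B2, d@B6, e@B2, e@B5, f@B8}

Merge at B4: IN[B4] = OUT[B3] = {a@B2, d@B2, e@B2}
Applying B4's transfer function to that IN value gives OUT[B4] (row B4 above).

Answer: {a@B2, d@B2, e@B2, f@B4}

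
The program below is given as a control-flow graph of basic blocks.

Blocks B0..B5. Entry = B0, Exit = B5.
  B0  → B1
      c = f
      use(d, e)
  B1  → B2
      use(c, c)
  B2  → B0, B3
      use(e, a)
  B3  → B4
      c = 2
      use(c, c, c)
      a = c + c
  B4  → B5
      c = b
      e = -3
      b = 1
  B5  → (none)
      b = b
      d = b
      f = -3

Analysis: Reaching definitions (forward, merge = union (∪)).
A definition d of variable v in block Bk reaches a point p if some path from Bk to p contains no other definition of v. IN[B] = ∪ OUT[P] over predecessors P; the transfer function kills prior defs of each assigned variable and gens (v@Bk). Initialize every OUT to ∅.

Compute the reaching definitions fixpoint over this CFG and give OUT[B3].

Answer: {a@B3, c@B3}

Trace:
Converged values:
  B0: | IN={c@B0} | OUT={c@B0}
  B1: | IN={c@B0} | OUT={c@B0}
  B2: | IN={c@B0} | OUT={c@B0}
  B3: | IN={c@B0} | OUT={a@B3, c@B3}
  B4: | IN={a@B3, c@B3} | OUT={a@B3, b@B4, c@B4, e@B4}
  B5: | IN={a@B3, b@B4, c@B4, e@B4} | OUT={a@B3, b@B5, c@B4, d@B5, e@B4, f@B5}

Merge at B3: IN[B3] = OUT[B2] = {c@B0}
Applying B3's transfer function to that IN value gives OUT[B3] (row B3 above).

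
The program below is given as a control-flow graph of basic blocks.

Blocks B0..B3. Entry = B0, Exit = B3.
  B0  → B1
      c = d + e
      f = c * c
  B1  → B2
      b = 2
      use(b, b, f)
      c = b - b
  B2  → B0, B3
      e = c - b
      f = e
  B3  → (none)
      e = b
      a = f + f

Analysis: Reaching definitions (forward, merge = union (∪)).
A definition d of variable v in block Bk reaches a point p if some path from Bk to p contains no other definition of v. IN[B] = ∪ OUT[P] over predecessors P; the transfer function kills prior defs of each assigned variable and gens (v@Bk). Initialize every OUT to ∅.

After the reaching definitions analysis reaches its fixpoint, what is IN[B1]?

Answer: {b@B1, c@B0, e@B2, f@B0}

Trace:
Fixpoint table:
  B0:   IN={b@B1, c@B1, e@B2, f@B2}   OUT={b@B1, c@B0, e@B2, f@B0}
  B1:   IN={b@B1, c@B0, e@B2, f@B0}   OUT={b@B1, c@B1, e@B2, f@B0}
  B2:   IN={b@B1, c@B1, e@B2, f@B0}   OUT={b@B1, c@B1, e@B2, f@B2}
  B3:   IN={b@B1, c@B1, e@B2, f@B2}   OUT={a@B3, b@B1, c@B1, e@B3, f@B2}

Merge at B1: IN[B1] = OUT[B0] = {b@B1, c@B0, e@B2, f@B0}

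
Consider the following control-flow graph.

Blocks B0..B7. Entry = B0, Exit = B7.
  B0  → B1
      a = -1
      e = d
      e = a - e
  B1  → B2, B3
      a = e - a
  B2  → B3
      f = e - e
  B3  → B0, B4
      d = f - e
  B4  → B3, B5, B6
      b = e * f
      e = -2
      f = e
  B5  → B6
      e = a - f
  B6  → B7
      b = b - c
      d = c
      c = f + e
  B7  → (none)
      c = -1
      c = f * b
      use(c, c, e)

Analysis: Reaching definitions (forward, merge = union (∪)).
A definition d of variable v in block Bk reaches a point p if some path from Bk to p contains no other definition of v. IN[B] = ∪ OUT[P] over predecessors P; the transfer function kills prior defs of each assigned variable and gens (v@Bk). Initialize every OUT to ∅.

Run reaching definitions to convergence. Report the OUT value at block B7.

Per-block solution:
  B0: | IN={a@B1, b@B4, d@B3, e@B0, e@B4, f@B2, f@B4} | OUT={a@B0, b@B4, d@B3, e@B0, f@B2, f@B4}
  B1: | IN={a@B0, b@B4, d@B3, e@B0, f@B2, f@B4} | OUT={a@B1, b@B4, d@B3, e@B0, f@B2, f@B4}
  B2: | IN={a@B1, b@B4, d@B3, e@B0, f@B2, f@B4} | OUT={a@B1, b@B4, d@B3, e@B0, f@B2}
  B3: | IN={a@B1, b@B4, d@B3, e@B0, e@B4, f@B2, f@B4} | OUT={a@B1, b@B4, d@B3, e@B0, e@B4, f@B2, f@B4}
  B4: | IN={a@B1, b@B4, d@B3, e@B0, e@B4, f@B2, f@B4} | OUT={a@B1, b@B4, d@B3, e@B4, f@B4}
  B5: | IN={a@B1, b@B4, d@B3, e@B4, f@B4} | OUT={a@B1, b@B4, d@B3, e@B5, f@B4}
  B6: | IN={a@B1, b@B4, d@B3, e@B4, e@B5, f@B4} | OUT={a@B1, b@B6, c@B6, d@B6, e@B4, e@B5, f@B4}
  B7: | IN={a@B1, b@B6, c@B6, d@B6, e@B4, e@B5, f@B4} | OUT={a@B1, b@B6, c@B7, d@B6, e@B4, e@B5, f@B4}

Merge at B7: IN[B7] = OUT[B6] = {a@B1, b@B6, c@B6, d@B6, e@B4, e@B5, f@B4}
Applying B7's transfer function to that IN value gives OUT[B7] (row B7 above).

Answer: {a@B1, b@B6, c@B7, d@B6, e@B4, e@B5, f@B4}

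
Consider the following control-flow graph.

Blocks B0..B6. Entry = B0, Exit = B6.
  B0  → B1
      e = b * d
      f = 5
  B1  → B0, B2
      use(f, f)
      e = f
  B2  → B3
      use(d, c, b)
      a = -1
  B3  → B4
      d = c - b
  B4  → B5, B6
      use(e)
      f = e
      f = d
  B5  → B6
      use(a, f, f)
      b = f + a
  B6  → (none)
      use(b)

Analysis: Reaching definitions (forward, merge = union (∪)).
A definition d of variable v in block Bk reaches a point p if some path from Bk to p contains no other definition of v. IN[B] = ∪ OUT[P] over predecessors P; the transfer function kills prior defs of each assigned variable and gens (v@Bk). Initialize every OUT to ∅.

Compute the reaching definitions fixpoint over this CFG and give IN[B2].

Per-block solution:
  B0:  IN={e@B1, f@B0}  OUT={e@B0, f@B0}
  B1:  IN={e@B0, f@B0}  OUT={e@B1, f@B0}
  B2:  IN={e@B1, f@B0}  OUT={a@B2, e@B1, f@B0}
  B3:  IN={a@B2, e@B1, f@B0}  OUT={a@B2, d@B3, e@B1, f@B0}
  B4:  IN={a@B2, d@B3, e@B1, f@B0}  OUT={a@B2, d@B3, e@B1, f@B4}
  B5:  IN={a@B2, d@B3, e@B1, f@B4}  OUT={a@B2, b@B5, d@B3, e@B1, f@B4}
  B6:  IN={a@B2, b@B5, d@B3, e@B1, f@B4}  OUT={a@B2, b@B5, d@B3, e@B1, f@B4}

Merge at B2: IN[B2] = OUT[B1] = {e@B1, f@B0}

Answer: {e@B1, f@B0}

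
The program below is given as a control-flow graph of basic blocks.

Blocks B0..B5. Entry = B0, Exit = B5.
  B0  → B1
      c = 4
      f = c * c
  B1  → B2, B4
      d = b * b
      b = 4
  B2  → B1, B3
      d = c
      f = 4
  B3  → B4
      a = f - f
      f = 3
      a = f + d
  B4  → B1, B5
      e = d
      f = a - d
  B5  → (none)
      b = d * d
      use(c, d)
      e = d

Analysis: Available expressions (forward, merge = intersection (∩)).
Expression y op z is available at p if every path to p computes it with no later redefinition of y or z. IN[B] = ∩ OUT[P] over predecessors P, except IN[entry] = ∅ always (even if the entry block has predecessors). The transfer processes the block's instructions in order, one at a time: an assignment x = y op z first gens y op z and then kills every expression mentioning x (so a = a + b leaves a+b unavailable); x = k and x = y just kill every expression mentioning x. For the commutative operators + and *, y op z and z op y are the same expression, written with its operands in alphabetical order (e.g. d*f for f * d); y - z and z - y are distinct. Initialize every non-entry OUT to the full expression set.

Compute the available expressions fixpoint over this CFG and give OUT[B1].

Per-block solution:
  B0:  IN={}  OUT={c*c}
  B1:  IN={c*c}  OUT={c*c}
  B2:  IN={c*c}  OUT={c*c}
  B3:  IN={c*c}  OUT={c*c, d+f}
  B4:  IN={c*c}  OUT={a-d, c*c}
  B5:  IN={a-d, c*c}  OUT={a-d, c*c, d*d}

Merge at B1: IN[B1] = OUT[B0] ∩ OUT[B2] ∩ OUT[B4] = {c*c}
Applying B1's transfer function to that IN value gives OUT[B1] (row B1 above).

Answer: {c*c}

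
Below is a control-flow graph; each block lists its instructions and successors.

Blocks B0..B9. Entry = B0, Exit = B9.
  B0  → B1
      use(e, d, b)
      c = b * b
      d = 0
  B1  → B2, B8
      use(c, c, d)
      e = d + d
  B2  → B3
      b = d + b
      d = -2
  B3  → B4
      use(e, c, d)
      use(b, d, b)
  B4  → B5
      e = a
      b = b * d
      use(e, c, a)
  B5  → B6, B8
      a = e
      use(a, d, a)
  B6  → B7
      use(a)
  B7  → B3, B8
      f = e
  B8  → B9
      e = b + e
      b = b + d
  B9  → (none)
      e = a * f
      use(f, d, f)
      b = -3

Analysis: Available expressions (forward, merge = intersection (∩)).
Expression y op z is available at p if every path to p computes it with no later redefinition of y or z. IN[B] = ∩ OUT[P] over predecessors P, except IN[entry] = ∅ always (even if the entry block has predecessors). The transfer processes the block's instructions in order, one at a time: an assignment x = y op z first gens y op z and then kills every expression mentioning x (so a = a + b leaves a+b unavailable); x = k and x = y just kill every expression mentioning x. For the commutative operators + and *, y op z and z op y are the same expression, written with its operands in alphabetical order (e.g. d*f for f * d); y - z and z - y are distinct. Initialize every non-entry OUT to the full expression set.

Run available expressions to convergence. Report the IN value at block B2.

Answer: {b*b, d+d}

Derivation:
Converged values:
  B0:   IN={}   OUT={b*b}
  B1:   IN={b*b}   OUT={b*b, d+d}
  B2:   IN={b*b, d+d}   OUT={}
  B3:   IN={}   OUT={}
  B4:   IN={}   OUT={}
  B5:   IN={}   OUT={}
  B6:   IN={}   OUT={}
  B7:   IN={}   OUT={}
  B8:   IN={}   OUT={}
  B9:   IN={}   OUT={a*f}

Merge at B2: IN[B2] = OUT[B1] = {b*b, d+d}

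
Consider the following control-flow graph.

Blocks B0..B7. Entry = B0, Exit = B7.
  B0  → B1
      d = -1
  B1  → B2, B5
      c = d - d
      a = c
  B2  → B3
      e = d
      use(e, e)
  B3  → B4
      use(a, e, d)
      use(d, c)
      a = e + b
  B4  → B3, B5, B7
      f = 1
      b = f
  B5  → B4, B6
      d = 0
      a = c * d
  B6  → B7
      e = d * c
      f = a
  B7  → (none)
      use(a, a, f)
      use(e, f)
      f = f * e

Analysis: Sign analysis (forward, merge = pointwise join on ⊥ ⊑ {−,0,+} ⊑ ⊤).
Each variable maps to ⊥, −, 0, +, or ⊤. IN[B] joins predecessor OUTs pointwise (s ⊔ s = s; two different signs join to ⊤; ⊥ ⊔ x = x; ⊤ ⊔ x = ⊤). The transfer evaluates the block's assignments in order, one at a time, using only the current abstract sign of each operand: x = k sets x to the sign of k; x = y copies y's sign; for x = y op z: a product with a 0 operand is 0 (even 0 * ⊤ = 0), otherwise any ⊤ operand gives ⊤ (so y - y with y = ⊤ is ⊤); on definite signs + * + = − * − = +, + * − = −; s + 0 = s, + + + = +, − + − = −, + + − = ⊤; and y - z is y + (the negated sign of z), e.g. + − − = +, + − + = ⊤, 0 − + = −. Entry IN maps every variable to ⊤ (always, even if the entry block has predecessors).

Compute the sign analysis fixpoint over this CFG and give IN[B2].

Answer: {a: ⊤, b: ⊤, c: ⊤, d: -, e: ⊤, f: ⊤}

Trace:
Fixpoint table:
  B0: | IN=(all ⊤) | OUT={d:-; rest ⊤}
  B1: | IN={d:-; rest ⊤} | OUT={d:-; rest ⊤}
  B2: | IN={d:-; rest ⊤} | OUT={d:-, e:-; rest ⊤}
  B3: | IN=(all ⊤) | OUT=(all ⊤)
  B4: | IN=(all ⊤) | OUT={b:+, f:+; rest ⊤}
  B5: | IN=(all ⊤) | OUT={a:0, d:0; rest ⊤}
  B6: | IN={a:0, d:0; rest ⊤} | OUT={a:0, d:0, e:0, f:0; rest ⊤}
  B7: | IN=(all ⊤) | OUT=(all ⊤)

Merge at B2: IN[B2] = OUT[B1] = {a: ⊤, b: ⊤, c: ⊤, d: -, e: ⊤, f: ⊤}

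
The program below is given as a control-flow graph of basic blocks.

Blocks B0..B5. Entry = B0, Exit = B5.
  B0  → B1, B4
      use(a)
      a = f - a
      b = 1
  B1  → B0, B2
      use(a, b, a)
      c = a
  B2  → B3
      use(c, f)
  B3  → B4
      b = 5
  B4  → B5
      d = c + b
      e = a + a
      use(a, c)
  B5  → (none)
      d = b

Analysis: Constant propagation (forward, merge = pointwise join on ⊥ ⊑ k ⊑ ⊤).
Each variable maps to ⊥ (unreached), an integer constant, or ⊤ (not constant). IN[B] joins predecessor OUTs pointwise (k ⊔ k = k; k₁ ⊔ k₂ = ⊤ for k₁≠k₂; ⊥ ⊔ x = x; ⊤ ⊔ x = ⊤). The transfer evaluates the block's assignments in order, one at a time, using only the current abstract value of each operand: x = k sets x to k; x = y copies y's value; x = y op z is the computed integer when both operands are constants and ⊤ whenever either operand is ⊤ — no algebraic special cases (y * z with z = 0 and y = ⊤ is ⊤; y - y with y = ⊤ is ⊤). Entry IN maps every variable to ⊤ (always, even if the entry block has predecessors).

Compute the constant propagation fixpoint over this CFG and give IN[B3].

Per-block solution:
  B0:   IN=(all ⊤)   OUT={b:1; rest ⊤}
  B1:   IN={b:1; rest ⊤}   OUT={b:1; rest ⊤}
  B2:   IN={b:1; rest ⊤}   OUT={b:1; rest ⊤}
  B3:   IN={b:1; rest ⊤}   OUT={b:5; rest ⊤}
  B4:   IN=(all ⊤)   OUT=(all ⊤)
  B5:   IN=(all ⊤)   OUT=(all ⊤)

Merge at B3: IN[B3] = OUT[B2] = {a: ⊤, b: 1, c: ⊤, d: ⊤, e: ⊤, f: ⊤}

Answer: {a: ⊤, b: 1, c: ⊤, d: ⊤, e: ⊤, f: ⊤}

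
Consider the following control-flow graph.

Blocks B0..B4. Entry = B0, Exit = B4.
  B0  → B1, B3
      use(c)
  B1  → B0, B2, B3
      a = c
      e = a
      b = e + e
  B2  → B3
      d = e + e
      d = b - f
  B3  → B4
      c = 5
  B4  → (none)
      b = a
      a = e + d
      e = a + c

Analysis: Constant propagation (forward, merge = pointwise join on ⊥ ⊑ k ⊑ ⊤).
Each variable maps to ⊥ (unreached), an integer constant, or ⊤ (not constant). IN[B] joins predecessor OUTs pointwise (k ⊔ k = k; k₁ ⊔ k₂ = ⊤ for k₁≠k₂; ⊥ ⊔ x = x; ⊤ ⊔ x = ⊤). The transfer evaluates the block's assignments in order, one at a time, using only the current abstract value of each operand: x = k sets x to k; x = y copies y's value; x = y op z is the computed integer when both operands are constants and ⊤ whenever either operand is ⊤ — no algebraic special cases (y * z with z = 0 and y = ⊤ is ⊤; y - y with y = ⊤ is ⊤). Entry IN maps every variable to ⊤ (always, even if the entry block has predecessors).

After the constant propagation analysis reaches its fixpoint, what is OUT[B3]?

Fixpoint table:
  B0:  IN=(all ⊤)  OUT=(all ⊤)
  B1:  IN=(all ⊤)  OUT=(all ⊤)
  B2:  IN=(all ⊤)  OUT=(all ⊤)
  B3:  IN=(all ⊤)  OUT={c:5; rest ⊤}
  B4:  IN={c:5; rest ⊤}  OUT={c:5; rest ⊤}

Merge at B3: IN[B3] = OUT[B0] ⊔ OUT[B1] ⊔ OUT[B2] = {a: ⊤, b: ⊤, c: ⊤, d: ⊤, e: ⊤, f: ⊤}
Applying B3's transfer function to that IN value gives OUT[B3] (row B3 above).

Answer: {a: ⊤, b: ⊤, c: 5, d: ⊤, e: ⊤, f: ⊤}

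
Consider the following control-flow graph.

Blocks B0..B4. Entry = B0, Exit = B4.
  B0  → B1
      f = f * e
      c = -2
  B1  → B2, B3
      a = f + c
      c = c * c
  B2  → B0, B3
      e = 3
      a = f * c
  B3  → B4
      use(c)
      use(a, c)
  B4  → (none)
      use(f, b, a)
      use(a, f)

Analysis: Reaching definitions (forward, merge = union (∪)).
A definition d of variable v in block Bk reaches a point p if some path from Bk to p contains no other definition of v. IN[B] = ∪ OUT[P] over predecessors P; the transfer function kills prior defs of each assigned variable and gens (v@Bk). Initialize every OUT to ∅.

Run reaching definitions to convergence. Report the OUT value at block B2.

Answer: {a@B2, c@B1, e@B2, f@B0}

Derivation:
Per-block solution:
  B0:   IN={a@B2, c@B1, e@B2, f@B0}   OUT={a@B2, c@B0, e@B2, f@B0}
  B1:   IN={a@B2, c@B0, e@B2, f@B0}   OUT={a@B1, c@B1, e@B2, f@B0}
  B2:   IN={a@B1, c@B1, e@B2, f@B0}   OUT={a@B2, c@B1, e@B2, f@B0}
  B3:   IN={a@B1, a@B2, c@B1, e@B2, f@B0}   OUT={a@B1, a@B2, c@B1, e@B2, f@B0}
  B4:   IN={a@B1, a@B2, c@B1, e@B2, f@B0}   OUT={a@B1, a@B2, c@B1, e@B2, f@B0}

Merge at B2: IN[B2] = OUT[B1] = {a@B1, c@B1, e@B2, f@B0}
Applying B2's transfer function to that IN value gives OUT[B2] (row B2 above).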